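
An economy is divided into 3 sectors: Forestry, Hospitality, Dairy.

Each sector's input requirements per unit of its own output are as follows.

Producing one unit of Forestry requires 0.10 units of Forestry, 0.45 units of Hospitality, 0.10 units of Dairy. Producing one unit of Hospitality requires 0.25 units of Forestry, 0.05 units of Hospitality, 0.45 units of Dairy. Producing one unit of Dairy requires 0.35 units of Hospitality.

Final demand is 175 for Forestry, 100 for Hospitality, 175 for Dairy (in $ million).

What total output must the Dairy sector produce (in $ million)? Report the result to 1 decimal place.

x_D = 380.1

I − A =
  [   0.90    -0.25     0.00]
  [  -0.45     0.95    -0.35]
  [  -0.10    -0.45     1.00]
Cofactors of I−A, C_ij = (−1)^(i+j)·(minor ij) (rows/columns in the sector order above):
  C_11 = (0.95)(1.00) − (-0.35)(-0.45) = 0.7925
  C_12 = −[(-0.45)(1.00) − (-0.35)(-0.10)] = 0.4850
  C_13 = (-0.45)(-0.45) − (0.95)(-0.10) = 0.2975
  C_21 = −[(-0.25)(1.00) − (0.00)(-0.45)] = 0.2500
  C_22 = (0.90)(1.00) − (0.00)(-0.10) = 0.9000
  C_23 = −[(0.90)(-0.45) − (-0.25)(-0.10)] = 0.4300
  C_31 = (-0.25)(-0.35) − (0.00)(0.95) = 0.0875
  C_32 = −[(0.90)(-0.35) − (0.00)(-0.45)] = 0.3150
  C_33 = (0.90)(0.95) − (-0.25)(-0.45) = 0.7425
det(I−A) = Σ_j (I−A)_1j·C_1j = (0.90)(0.7925) + (-0.25)(0.4850) + (0.00)(0.2975) = 0.5920
adj(I−A) = Cᵀ =
  [ 0.7925   0.2500   0.0875]
  [ 0.4850   0.9000   0.3150]
  [ 0.2975   0.4300   0.7425]
(I − A)⁻¹ = adj(I−A) / det(I−A) ≈
  [   1.3387     0.4223     0.1478]
  [   0.8193     1.5203     0.5321]
  [   0.5025     0.7264     1.2542]
x = (I − A)⁻¹ d = adj(I−A)·d / det(I−A), with det(I−A) = 0.5920:
  x_F = (0.7925·175 + 0.2500·100 + 0.0875·175) / 0.5920 = 179.00 / 0.5920 ≈ 302.4
  x_H = (0.4850·175 + 0.9000·100 + 0.3150·175) / 0.5920 = 230.00 / 0.5920 ≈ 388.5
  x_D = (0.2975·175 + 0.4300·100 + 0.7425·175) / 0.5920 = 225.00 / 0.5920 ≈ 380.1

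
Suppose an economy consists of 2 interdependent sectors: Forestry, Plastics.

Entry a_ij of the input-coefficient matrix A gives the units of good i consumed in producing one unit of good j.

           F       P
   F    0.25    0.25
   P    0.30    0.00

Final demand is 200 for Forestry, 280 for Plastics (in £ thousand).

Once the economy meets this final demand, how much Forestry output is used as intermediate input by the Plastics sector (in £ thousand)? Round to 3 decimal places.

I − A =
  [   0.75    -0.25]
  [  -0.30     1.00]
det(I−A) = (0.75)(1.00) − (-0.25)(-0.30) = 0.6750
adj(I−A) = [[1.00, 0.25], [0.30, 0.75]]
(I − A)⁻¹ = adj(I−A) / det(I−A) ≈
  [   1.4815     0.3704]
  [   0.4444     1.1111]
First solve x = (I − A)⁻¹ d = adj(I−A)·d / det(I−A); in particular x_P = (0.30·200 + 0.75·280) / 0.6750 = 270.00 / 0.6750 = 400.00000.
Intermediate flow from F to P: z_FP = a_FP · x_P = 0.25 × 270.00 / 0.6750 = 67.50 / 0.6750 = 100.000.

z_FP = 100.000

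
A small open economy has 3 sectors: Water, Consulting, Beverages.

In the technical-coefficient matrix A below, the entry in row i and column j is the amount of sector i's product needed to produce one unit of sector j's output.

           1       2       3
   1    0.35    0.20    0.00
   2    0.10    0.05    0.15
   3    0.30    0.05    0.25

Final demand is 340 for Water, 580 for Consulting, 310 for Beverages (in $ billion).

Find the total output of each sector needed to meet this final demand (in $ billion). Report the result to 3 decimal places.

x_1 = 773.748, x_2 = 814.680, x_3 = 777.145

I − A =
  [   0.65    -0.20     0.00]
  [  -0.10     0.95    -0.15]
  [  -0.30    -0.05     0.75]
Cofactors of I−A, C_ij = (−1)^(i+j)·(minor ij) (rows/columns in the sector order above):
  C_11 = (0.95)(0.75) − (-0.15)(-0.05) = 0.7050
  C_12 = −[(-0.10)(0.75) − (-0.15)(-0.30)] = 0.1200
  C_13 = (-0.10)(-0.05) − (0.95)(-0.30) = 0.2900
  C_21 = −[(-0.20)(0.75) − (0.00)(-0.05)] = 0.1500
  C_22 = (0.65)(0.75) − (0.00)(-0.30) = 0.4875
  C_23 = −[(0.65)(-0.05) − (-0.20)(-0.30)] = 0.0925
  C_31 = (-0.20)(-0.15) − (0.00)(0.95) = 0.0300
  C_32 = −[(0.65)(-0.15) − (0.00)(-0.10)] = 0.0975
  C_33 = (0.65)(0.95) − (-0.20)(-0.10) = 0.5975
det(I−A) = Σ_j (I−A)_1j·C_1j = (0.65)(0.7050) + (-0.20)(0.1200) + (0.00)(0.2900) = 0.43425
adj(I−A) = Cᵀ =
  [ 0.7050   0.1500   0.0300]
  [ 0.1200   0.4875   0.0975]
  [ 0.2900   0.0925   0.5975]
(I − A)⁻¹ = adj(I−A) / det(I−A) ≈
  [   1.6235     0.3454     0.0691]
  [   0.2763     1.1226     0.2245]
  [   0.6678     0.2130     1.3759]
x = (I − A)⁻¹ d = adj(I−A)·d / det(I−A), with det(I−A) = 0.43425:
  x_1 = (0.7050·340 + 0.1500·580 + 0.0300·310) / 0.43425 = 336.00 / 0.43425 ≈ 773.748
  x_2 = (0.1200·340 + 0.4875·580 + 0.0975·310) / 0.43425 = 353.775 / 0.43425 ≈ 814.680
  x_3 = (0.2900·340 + 0.0925·580 + 0.5975·310) / 0.43425 = 337.475 / 0.43425 ≈ 777.145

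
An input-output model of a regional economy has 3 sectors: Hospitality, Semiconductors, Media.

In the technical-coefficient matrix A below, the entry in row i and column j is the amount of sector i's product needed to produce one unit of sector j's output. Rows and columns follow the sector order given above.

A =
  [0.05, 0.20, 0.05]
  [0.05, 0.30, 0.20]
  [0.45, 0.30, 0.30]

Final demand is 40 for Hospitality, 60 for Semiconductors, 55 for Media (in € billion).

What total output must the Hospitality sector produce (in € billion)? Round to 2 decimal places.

I − A =
  [   0.95    -0.20    -0.05]
  [  -0.05     0.70    -0.20]
  [  -0.45    -0.30     0.70]
Cofactors of I−A, C_ij = (−1)^(i+j)·(minor ij) (rows/columns in the sector order above):
  C_11 = (0.70)(0.70) − (-0.20)(-0.30) = 0.4300
  C_12 = −[(-0.05)(0.70) − (-0.20)(-0.45)] = 0.1250
  C_13 = (-0.05)(-0.30) − (0.70)(-0.45) = 0.3300
  C_21 = −[(-0.20)(0.70) − (-0.05)(-0.30)] = 0.1550
  C_22 = (0.95)(0.70) − (-0.05)(-0.45) = 0.6425
  C_23 = −[(0.95)(-0.30) − (-0.20)(-0.45)] = 0.3750
  C_31 = (-0.20)(-0.20) − (-0.05)(0.70) = 0.0750
  C_32 = −[(0.95)(-0.20) − (-0.05)(-0.05)] = 0.1925
  C_33 = (0.95)(0.70) − (-0.20)(-0.05) = 0.6550
det(I−A) = Σ_j (I−A)_1j·C_1j = (0.95)(0.4300) + (-0.20)(0.1250) + (-0.05)(0.3300) = 0.3670
adj(I−A) = Cᵀ =
  [ 0.4300   0.1550   0.0750]
  [ 0.1250   0.6425   0.1925]
  [ 0.3300   0.3750   0.6550]
(I − A)⁻¹ = adj(I−A) / det(I−A) ≈
  [   1.1717     0.4223     0.2044]
  [   0.3406     1.7507     0.5245]
  [   0.8992     1.0218     1.7847]
x = (I − A)⁻¹ d = adj(I−A)·d / det(I−A), with det(I−A) = 0.3670:
  x_1 = (0.4300·40 + 0.1550·60 + 0.0750·55) / 0.3670 = 30.625 / 0.3670 ≈ 83.45
  x_2 = (0.1250·40 + 0.6425·60 + 0.1925·55) / 0.3670 = 54.1375 / 0.3670 ≈ 147.51
  x_3 = (0.3300·40 + 0.3750·60 + 0.6550·55) / 0.3670 = 71.725 / 0.3670 ≈ 195.44

x_1 = 83.45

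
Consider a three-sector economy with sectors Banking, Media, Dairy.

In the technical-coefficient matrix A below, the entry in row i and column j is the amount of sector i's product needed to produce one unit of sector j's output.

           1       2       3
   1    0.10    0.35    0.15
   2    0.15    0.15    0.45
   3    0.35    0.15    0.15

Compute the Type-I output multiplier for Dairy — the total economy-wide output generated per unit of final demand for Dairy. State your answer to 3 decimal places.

m_3 = 3.226

I − A =
  [   0.90    -0.35    -0.15]
  [  -0.15     0.85    -0.45]
  [  -0.35    -0.15     0.85]
Cofactors of I−A, C_ij = (−1)^(i+j)·(minor ij) (rows/columns in the sector order above):
  C_11 = (0.85)(0.85) − (-0.45)(-0.15) = 0.6550
  C_12 = −[(-0.15)(0.85) − (-0.45)(-0.35)] = 0.2850
  C_13 = (-0.15)(-0.15) − (0.85)(-0.35) = 0.3200
  C_21 = −[(-0.35)(0.85) − (-0.15)(-0.15)] = 0.3200
  C_22 = (0.90)(0.85) − (-0.15)(-0.35) = 0.7125
  C_23 = −[(0.90)(-0.15) − (-0.35)(-0.35)] = 0.2575
  C_31 = (-0.35)(-0.45) − (-0.15)(0.85) = 0.2850
  C_32 = −[(0.90)(-0.45) − (-0.15)(-0.15)] = 0.4275
  C_33 = (0.90)(0.85) − (-0.35)(-0.15) = 0.7125
det(I−A) = Σ_j (I−A)_1j·C_1j = (0.90)(0.6550) + (-0.35)(0.2850) + (-0.15)(0.3200) = 0.44175
adj(I−A) = Cᵀ =
  [ 0.6550   0.3200   0.2850]
  [ 0.2850   0.7125   0.4275]
  [ 0.3200   0.2575   0.7125]
(I − A)⁻¹ = adj(I−A) / det(I−A) ≈
  [   1.4827     0.7244     0.6452]
  [   0.6452     1.6129     0.9677]
  [   0.7244     0.5829     1.6129]
The output multiplier for sector j is the column-j sum of the Leontief inverse (I − A)⁻¹ = adj(I−A) / det(I−A).
Column 3 of adj(I−A): (0.2850, 0.4275, 0.7125); det(I−A) = 0.44175.
m_3 = (0.2850 + 0.4275 + 0.7125) / 0.44175 = 1.425 / 0.44175 ≈ 3.226.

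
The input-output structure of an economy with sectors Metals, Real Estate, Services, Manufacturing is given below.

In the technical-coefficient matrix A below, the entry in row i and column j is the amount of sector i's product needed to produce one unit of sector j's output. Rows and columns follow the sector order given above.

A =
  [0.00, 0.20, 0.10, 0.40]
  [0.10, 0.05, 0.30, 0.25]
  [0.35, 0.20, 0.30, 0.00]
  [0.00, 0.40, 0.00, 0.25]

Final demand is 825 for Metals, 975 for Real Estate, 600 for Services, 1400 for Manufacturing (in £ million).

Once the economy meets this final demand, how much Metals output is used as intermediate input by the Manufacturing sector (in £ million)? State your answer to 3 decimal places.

z_14 = 1487.657

I − A =
  [   1.00    -0.20    -0.10    -0.40]
  [  -0.10     0.95    -0.30    -0.25]
  [  -0.35    -0.20     0.70     0.00]
  [   0.00    -0.40     0.00     0.75]
Compute the cofactors C_ij = (−1)^(i+j)·(3×3 minor ij) of I−A; the adjugate is their transpose:
adj(I−A) = Cᵀ =
  [ 0.383750   0.232000   0.154250   0.282000]
  [ 0.131250   0.498750   0.232500   0.236250]
  [ 0.229375   0.258500   0.581500   0.208500]
  [ 0.070000   0.266000   0.124000   0.534750]
det(I−A) = Σ_j (I−A)_1j·C_1j = (1.00)(0.383750) + (-0.20)(0.131250) + (-0.10)(0.229375) + (-0.40)(0.070000) = 0.3065625
(I − A)⁻¹ = adj(I−A) / det(I−A) ≈
  [   1.2518     0.7568     0.5032     0.9199]
  [   0.4281     1.6269     0.7584     0.7706]
  [   0.7482     0.8432     1.8968     0.6801]
  [   0.2283     0.8677     0.4045     1.7443]
First solve x = (I − A)⁻¹ d = adj(I−A)·d / det(I−A); in particular x_4 = (0.070000·825 + 0.266000·975 + 0.124000·600 + 0.534750·1400) / 0.3065625 = 1140.15 / 0.3065625 ≈ 3719.14373.
Intermediate flow from 1 to 4: z_14 = a_14 · x_4 = 0.40 × 1140.15 / 0.3065625 = 456.06 / 0.3065625 ≈ 1487.657.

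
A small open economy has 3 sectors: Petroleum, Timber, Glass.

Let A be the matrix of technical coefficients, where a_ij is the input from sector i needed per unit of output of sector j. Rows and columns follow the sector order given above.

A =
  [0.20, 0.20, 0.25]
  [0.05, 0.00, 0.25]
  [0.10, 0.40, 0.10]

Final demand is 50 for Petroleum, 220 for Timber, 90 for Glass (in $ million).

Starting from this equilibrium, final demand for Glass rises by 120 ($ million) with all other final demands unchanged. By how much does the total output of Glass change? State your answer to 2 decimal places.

I − A =
  [   0.80    -0.20    -0.25]
  [  -0.05     1.00    -0.25]
  [  -0.10    -0.40     0.90]
Cofactors of I−A, C_ij = (−1)^(i+j)·(minor ij) (rows/columns in the sector order above):
  C_11 = (1.00)(0.90) − (-0.25)(-0.40) = 0.8000
  C_12 = −[(-0.05)(0.90) − (-0.25)(-0.10)] = 0.0700
  C_13 = (-0.05)(-0.40) − (1.00)(-0.10) = 0.1200
  C_21 = −[(-0.20)(0.90) − (-0.25)(-0.40)] = 0.2800
  C_22 = (0.80)(0.90) − (-0.25)(-0.10) = 0.6950
  C_23 = −[(0.80)(-0.40) − (-0.20)(-0.10)] = 0.3400
  C_31 = (-0.20)(-0.25) − (-0.25)(1.00) = 0.3000
  C_32 = −[(0.80)(-0.25) − (-0.25)(-0.05)] = 0.2125
  C_33 = (0.80)(1.00) − (-0.20)(-0.05) = 0.7900
det(I−A) = Σ_j (I−A)_1j·C_1j = (0.80)(0.8000) + (-0.20)(0.0700) + (-0.25)(0.1200) = 0.5960
adj(I−A) = Cᵀ =
  [ 0.8000   0.2800   0.3000]
  [ 0.0700   0.6950   0.2125]
  [ 0.1200   0.3400   0.7900]
(I − A)⁻¹ = adj(I−A) / det(I−A) ≈
  [   1.3423     0.4698     0.5034]
  [   0.1174     1.1661     0.3565]
  [   0.2013     0.5705     1.3255]
Δx = (I − A)⁻¹ Δd with Δd having +120 in the Glass component and 0 elsewhere.
So Δx_3 = L_33 · (+120), where L_33 = adj(I−A)_33 / det(I−A) = 0.7900 / 0.5960.
Δx_3 = 0.7900 × (+120) / 0.5960 = 94.80 / 0.5960 ≈ 159.06.

Δx_3 = 159.06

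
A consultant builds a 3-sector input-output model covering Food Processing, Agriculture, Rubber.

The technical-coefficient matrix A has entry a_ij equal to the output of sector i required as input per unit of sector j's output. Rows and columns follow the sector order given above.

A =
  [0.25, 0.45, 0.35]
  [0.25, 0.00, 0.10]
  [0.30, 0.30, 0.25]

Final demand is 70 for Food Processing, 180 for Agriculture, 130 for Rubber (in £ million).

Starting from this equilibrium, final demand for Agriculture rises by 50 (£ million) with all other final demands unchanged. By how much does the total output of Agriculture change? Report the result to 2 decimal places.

I − A =
  [   0.75    -0.45    -0.35]
  [  -0.25     1.00    -0.10]
  [  -0.30    -0.30     0.75]
Cofactors of I−A, C_ij = (−1)^(i+j)·(minor ij) (rows/columns in the sector order above):
  C_11 = (1.00)(0.75) − (-0.10)(-0.30) = 0.7200
  C_12 = −[(-0.25)(0.75) − (-0.10)(-0.30)] = 0.2175
  C_13 = (-0.25)(-0.30) − (1.00)(-0.30) = 0.3750
  C_21 = −[(-0.45)(0.75) − (-0.35)(-0.30)] = 0.4425
  C_22 = (0.75)(0.75) − (-0.35)(-0.30) = 0.4575
  C_23 = −[(0.75)(-0.30) − (-0.45)(-0.30)] = 0.3600
  C_31 = (-0.45)(-0.10) − (-0.35)(1.00) = 0.3950
  C_32 = −[(0.75)(-0.10) − (-0.35)(-0.25)] = 0.1625
  C_33 = (0.75)(1.00) − (-0.45)(-0.25) = 0.6375
det(I−A) = Σ_j (I−A)_1j·C_1j = (0.75)(0.7200) + (-0.45)(0.2175) + (-0.35)(0.3750) = 0.310875
adj(I−A) = Cᵀ =
  [ 0.7200   0.4425   0.3950]
  [ 0.2175   0.4575   0.1625]
  [ 0.3750   0.3600   0.6375]
(I − A)⁻¹ = adj(I−A) / det(I−A) ≈
  [   2.3160     1.4234     1.2706]
  [   0.6996     1.4717     0.5227]
  [   1.2063     1.1580     2.0507]
Δx = (I − A)⁻¹ Δd with Δd having +50 in the Agriculture component and 0 elsewhere.
So Δx_2 = L_22 · (+50), where L_22 = adj(I−A)_22 / det(I−A) = 0.4575 / 0.310875.
Δx_2 = 0.4575 × (+50) / 0.310875 = 22.875 / 0.310875 ≈ 73.58.

Δx_2 = 73.58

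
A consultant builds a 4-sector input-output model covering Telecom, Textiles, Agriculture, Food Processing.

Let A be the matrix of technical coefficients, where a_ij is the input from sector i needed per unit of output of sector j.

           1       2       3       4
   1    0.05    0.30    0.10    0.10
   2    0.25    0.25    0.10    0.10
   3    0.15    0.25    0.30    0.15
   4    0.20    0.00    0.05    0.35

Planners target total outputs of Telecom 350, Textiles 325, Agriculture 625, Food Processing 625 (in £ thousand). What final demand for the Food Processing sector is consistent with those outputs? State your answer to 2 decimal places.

I − A =
  [   0.95    -0.30    -0.10    -0.10]
  [  -0.25     0.75    -0.10    -0.10]
  [  -0.15    -0.25     0.70    -0.15]
  [  -0.20     0.00    -0.05     0.65]
d = (I − A) x:
  d_1 = (+0.95)·350 + (-0.30)·325 + (-0.10)·625 + (-0.10)·625 = 110.00
  d_2 = (-0.25)·350 + (+0.75)·325 + (-0.10)·625 + (-0.10)·625 = 31.25
  d_3 = (-0.15)·350 + (-0.25)·325 + (+0.70)·625 + (-0.15)·625 = 210.00
  d_4 = (-0.20)·350 + (+0.00)·325 + (-0.05)·625 + (+0.65)·625 = 305.00

d_4 = 305.00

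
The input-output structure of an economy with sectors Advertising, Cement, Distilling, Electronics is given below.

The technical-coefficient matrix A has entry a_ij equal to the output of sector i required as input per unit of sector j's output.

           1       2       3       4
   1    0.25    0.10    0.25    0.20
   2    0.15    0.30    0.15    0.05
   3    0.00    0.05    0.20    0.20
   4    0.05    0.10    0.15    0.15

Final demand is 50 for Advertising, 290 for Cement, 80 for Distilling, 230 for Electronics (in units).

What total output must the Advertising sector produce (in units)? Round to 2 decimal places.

x_1 = 325.83

I − A =
  [   0.75    -0.10    -0.25    -0.20]
  [  -0.15     0.70    -0.15    -0.05]
  [   0.00    -0.05     0.80    -0.20]
  [  -0.05    -0.10    -0.15     0.85]
Compute the cofactors C_ij = (−1)^(i+j)·(3×3 minor ij) of I−A; the adjugate is their transpose:
adj(I−A) = Cᵀ =
  [ 0.441250   0.098125   0.185000   0.153125]
  [ 0.101000   0.477000   0.136750   0.084000]
  [ 0.016500   0.047375   0.419500   0.105375]
  [ 0.040750   0.070250   0.101000   0.400500]
det(I−A) = Σ_j (I−A)_1j·C_1j = (0.75)(0.441250) + (-0.10)(0.101000) + (-0.25)(0.016500) + (-0.20)(0.040750) = 0.3085625
(I − A)⁻¹ = adj(I−A) / det(I−A) ≈
  [   1.4300     0.3180     0.5996     0.4963]
  [   0.3273     1.5459     0.4432     0.2722]
  [   0.0535     0.1535     1.3595     0.3415]
  [   0.1321     0.2277     0.3273     1.2980]
x = (I − A)⁻¹ d = adj(I−A)·d / det(I−A), with det(I−A) = 0.3085625:
  x_1 = (0.441250·50 + 0.098125·290 + 0.185000·80 + 0.153125·230) / 0.3085625 = 100.5375 / 0.3085625 ≈ 325.83
  x_2 = (0.101000·50 + 0.477000·290 + 0.136750·80 + 0.084000·230) / 0.3085625 = 173.64 / 0.3085625 ≈ 562.74
  x_3 = (0.016500·50 + 0.047375·290 + 0.419500·80 + 0.105375·230) / 0.3085625 = 72.36 / 0.3085625 ≈ 234.51
  x_4 = (0.040750·50 + 0.070250·290 + 0.101000·80 + 0.400500·230) / 0.3085625 = 122.605 / 0.3085625 ≈ 397.34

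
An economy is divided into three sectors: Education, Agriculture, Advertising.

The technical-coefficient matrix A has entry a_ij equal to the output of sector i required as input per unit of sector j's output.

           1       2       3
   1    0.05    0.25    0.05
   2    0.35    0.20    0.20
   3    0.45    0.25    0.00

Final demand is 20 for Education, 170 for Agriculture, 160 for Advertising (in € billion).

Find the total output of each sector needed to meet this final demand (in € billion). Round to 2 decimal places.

x_1 = 127.60, x_2 = 344.19, x_3 = 303.47

I − A =
  [   0.95    -0.25    -0.05]
  [  -0.35     0.80    -0.20]
  [  -0.45    -0.25     1.00]
Cofactors of I−A, C_ij = (−1)^(i+j)·(minor ij) (rows/columns in the sector order above):
  C_11 = (0.80)(1.00) − (-0.20)(-0.25) = 0.7500
  C_12 = −[(-0.35)(1.00) − (-0.20)(-0.45)] = 0.4400
  C_13 = (-0.35)(-0.25) − (0.80)(-0.45) = 0.4475
  C_21 = −[(-0.25)(1.00) − (-0.05)(-0.25)] = 0.2625
  C_22 = (0.95)(1.00) − (-0.05)(-0.45) = 0.9275
  C_23 = −[(0.95)(-0.25) − (-0.25)(-0.45)] = 0.3500
  C_31 = (-0.25)(-0.20) − (-0.05)(0.80) = 0.0900
  C_32 = −[(0.95)(-0.20) − (-0.05)(-0.35)] = 0.2075
  C_33 = (0.95)(0.80) − (-0.25)(-0.35) = 0.6725
det(I−A) = Σ_j (I−A)_1j·C_1j = (0.95)(0.7500) + (-0.25)(0.4400) + (-0.05)(0.4475) = 0.580125
adj(I−A) = Cᵀ =
  [ 0.7500   0.2625   0.0900]
  [ 0.4400   0.9275   0.2075]
  [ 0.4475   0.3500   0.6725]
(I − A)⁻¹ = adj(I−A) / det(I−A) ≈
  [   1.2928     0.4525     0.1551]
  [   0.7585     1.5988     0.3577]
  [   0.7714     0.6033     1.1592]
x = (I − A)⁻¹ d = adj(I−A)·d / det(I−A), with det(I−A) = 0.580125:
  x_1 = (0.7500·20 + 0.2625·170 + 0.0900·160) / 0.580125 = 74.025 / 0.580125 ≈ 127.60
  x_2 = (0.4400·20 + 0.9275·170 + 0.2075·160) / 0.580125 = 199.675 / 0.580125 ≈ 344.19
  x_3 = (0.4475·20 + 0.3500·170 + 0.6725·160) / 0.580125 = 176.05 / 0.580125 ≈ 303.47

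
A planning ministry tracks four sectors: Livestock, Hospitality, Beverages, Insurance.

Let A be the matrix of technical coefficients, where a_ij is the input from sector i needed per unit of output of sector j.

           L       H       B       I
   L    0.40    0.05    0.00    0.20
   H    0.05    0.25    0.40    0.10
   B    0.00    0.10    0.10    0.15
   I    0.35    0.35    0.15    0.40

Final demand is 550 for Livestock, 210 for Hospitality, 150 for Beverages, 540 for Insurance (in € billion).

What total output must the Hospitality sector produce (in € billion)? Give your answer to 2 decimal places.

x_H = 1246.34

I − A =
  [   0.60    -0.05     0.00    -0.20]
  [  -0.05     0.75    -0.40    -0.10]
  [   0.00    -0.10     0.90    -0.15]
  [  -0.35    -0.35    -0.15     0.60]
Compute the cofactors C_ij = (−1)^(i+j)·(3×3 minor ij) of I−A; the adjugate is their transpose:
adj(I−A) = Cᵀ =
  [ 0.310125   0.091875   0.063250   0.134500]
  [ 0.078375   0.247500   0.126500   0.099000]
  [ 0.048500   0.063125   0.189750   0.074125]
  [ 0.238750   0.213750   0.158125   0.378750]
det(I−A) = Σ_j (I−A)_1j·C_1j = (0.60)(0.310125) + (-0.05)(0.078375) + (0.00)(0.048500) + (-0.20)(0.238750) = 0.13440625
(I − A)⁻¹ = adj(I−A) / det(I−A) ≈
  [   2.3074     0.6836     0.4706     1.0007]
  [   0.5831     1.8414     0.9412     0.7366]
  [   0.3608     0.4697     1.4118     0.5515]
  [   1.7763     1.5903     1.1765     2.8179]
x = (I − A)⁻¹ d = adj(I−A)·d / det(I−A), with det(I−A) = 0.13440625:
  x_L = (0.310125·550 + 0.091875·210 + 0.063250·150 + 0.134500·540) / 0.13440625 = 271.98 / 0.13440625 ≈ 2023.57
  x_H = (0.078375·550 + 0.247500·210 + 0.126500·150 + 0.099000·540) / 0.13440625 = 167.51625 / 0.13440625 ≈ 1246.34
  x_B = (0.048500·550 + 0.063125·210 + 0.189750·150 + 0.074125·540) / 0.13440625 = 108.42125 / 0.13440625 ≈ 806.67
  x_I = (0.238750·550 + 0.213750·210 + 0.158125·150 + 0.378750·540) / 0.13440625 = 404.44375 / 0.13440625 ≈ 3009.11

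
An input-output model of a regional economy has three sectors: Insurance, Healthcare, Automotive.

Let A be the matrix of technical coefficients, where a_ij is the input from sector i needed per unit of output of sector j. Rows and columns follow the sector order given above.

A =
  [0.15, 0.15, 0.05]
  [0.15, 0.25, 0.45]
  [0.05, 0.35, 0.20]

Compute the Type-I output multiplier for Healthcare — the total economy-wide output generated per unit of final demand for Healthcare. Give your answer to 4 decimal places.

m_H = 3.1977

I − A =
  [   0.85    -0.15    -0.05]
  [  -0.15     0.75    -0.45]
  [  -0.05    -0.35     0.80]
Cofactors of I−A, C_ij = (−1)^(i+j)·(minor ij) (rows/columns in the sector order above):
  C_11 = (0.75)(0.80) − (-0.45)(-0.35) = 0.4425
  C_12 = −[(-0.15)(0.80) − (-0.45)(-0.05)] = 0.1425
  C_13 = (-0.15)(-0.35) − (0.75)(-0.05) = 0.0900
  C_21 = −[(-0.15)(0.80) − (-0.05)(-0.35)] = 0.1375
  C_22 = (0.85)(0.80) − (-0.05)(-0.05) = 0.6775
  C_23 = −[(0.85)(-0.35) − (-0.15)(-0.05)] = 0.3050
  C_31 = (-0.15)(-0.45) − (-0.05)(0.75) = 0.1050
  C_32 = −[(0.85)(-0.45) − (-0.05)(-0.15)] = 0.3900
  C_33 = (0.85)(0.75) − (-0.15)(-0.15) = 0.6150
det(I−A) = Σ_j (I−A)_1j·C_1j = (0.85)(0.4425) + (-0.15)(0.1425) + (-0.05)(0.0900) = 0.35025
adj(I−A) = Cᵀ =
  [ 0.4425   0.1375   0.1050]
  [ 0.1425   0.6775   0.3900]
  [ 0.0900   0.3050   0.6150]
(I − A)⁻¹ = adj(I−A) / det(I−A) ≈
  [   1.26338     0.39258     0.29979]
  [   0.40685     1.93433     1.11349]
  [   0.25696     0.87081     1.75589]
The output multiplier for sector j is the column-j sum of the Leontief inverse (I − A)⁻¹ = adj(I−A) / det(I−A).
Column H of adj(I−A): (0.1375, 0.6775, 0.3050); det(I−A) = 0.35025.
m_H = (0.1375 + 0.6775 + 0.3050) / 0.35025 = 1.12 / 0.35025 ≈ 3.1977.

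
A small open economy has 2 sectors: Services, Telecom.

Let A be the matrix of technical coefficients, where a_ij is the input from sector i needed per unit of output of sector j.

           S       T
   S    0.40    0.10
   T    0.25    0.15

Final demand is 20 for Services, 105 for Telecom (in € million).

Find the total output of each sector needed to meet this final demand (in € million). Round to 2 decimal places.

I − A =
  [   0.60    -0.10]
  [  -0.25     0.85]
det(I−A) = (0.60)(0.85) − (-0.10)(-0.25) = 0.4850
adj(I−A) = [[0.85, 0.10], [0.25, 0.60]]
(I − A)⁻¹ = adj(I−A) / det(I−A) ≈
  [   1.7526     0.2062]
  [   0.5155     1.2371]
x = (I − A)⁻¹ d = adj(I−A)·d / det(I−A), with det(I−A) = 0.4850:
  x_S = (0.85·20 + 0.10·105) / 0.4850 = 27.50 / 0.4850 ≈ 56.70
  x_T = (0.25·20 + 0.60·105) / 0.4850 = 68.00 / 0.4850 ≈ 140.21

x_S = 56.70, x_T = 140.21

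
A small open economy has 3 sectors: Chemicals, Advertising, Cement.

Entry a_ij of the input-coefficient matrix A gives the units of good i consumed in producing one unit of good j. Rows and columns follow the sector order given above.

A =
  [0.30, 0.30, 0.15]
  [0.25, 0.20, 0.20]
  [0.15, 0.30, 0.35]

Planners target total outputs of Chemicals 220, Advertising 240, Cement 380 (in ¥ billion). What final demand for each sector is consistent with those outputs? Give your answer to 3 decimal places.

d_1 = 25.000, d_2 = 61.000, d_3 = 142.000

I − A =
  [   0.70    -0.30    -0.15]
  [  -0.25     0.80    -0.20]
  [  -0.15    -0.30     0.65]
d = (I − A) x:
  d_1 = (+0.70)·220 + (-0.30)·240 + (-0.15)·380 = 25.000
  d_2 = (-0.25)·220 + (+0.80)·240 + (-0.20)·380 = 61.000
  d_3 = (-0.15)·220 + (-0.30)·240 + (+0.65)·380 = 142.000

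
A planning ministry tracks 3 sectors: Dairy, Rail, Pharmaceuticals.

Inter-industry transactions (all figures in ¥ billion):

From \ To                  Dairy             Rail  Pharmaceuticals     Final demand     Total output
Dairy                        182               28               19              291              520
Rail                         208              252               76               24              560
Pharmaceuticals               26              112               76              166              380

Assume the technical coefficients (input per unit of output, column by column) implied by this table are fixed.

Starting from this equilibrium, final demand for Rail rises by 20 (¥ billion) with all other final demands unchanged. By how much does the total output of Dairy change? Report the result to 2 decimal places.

Technical coefficients a_ij = z_ij / X_j:
  a_DD = 182/520 = 0.35, a_RD = 208/520 = 0.40, a_PD = 26/520 = 0.05
  a_DR = 28/560 = 0.05, a_RR = 252/560 = 0.45, a_PR = 112/560 = 0.20
  a_DP = 19/380 = 0.05, a_RP = 76/380 = 0.20, a_PP = 76/380 = 0.20
I − A =
  [   0.65    -0.05    -0.05]
  [  -0.40     0.55    -0.20]
  [  -0.05    -0.20     0.80]
Cofactors of I−A, C_ij = (−1)^(i+j)·(minor ij) (rows/columns in the sector order above):
  C_11 = (0.55)(0.80) − (-0.20)(-0.20) = 0.4000
  C_12 = −[(-0.40)(0.80) − (-0.20)(-0.05)] = 0.3300
  C_13 = (-0.40)(-0.20) − (0.55)(-0.05) = 0.1075
  C_21 = −[(-0.05)(0.80) − (-0.05)(-0.20)] = 0.0500
  C_22 = (0.65)(0.80) − (-0.05)(-0.05) = 0.5175
  C_23 = −[(0.65)(-0.20) − (-0.05)(-0.05)] = 0.1325
  C_31 = (-0.05)(-0.20) − (-0.05)(0.55) = 0.0375
  C_32 = −[(0.65)(-0.20) − (-0.05)(-0.40)] = 0.1500
  C_33 = (0.65)(0.55) − (-0.05)(-0.40) = 0.3375
det(I−A) = Σ_j (I−A)_1j·C_1j = (0.65)(0.4000) + (-0.05)(0.3300) + (-0.05)(0.1075) = 0.238125
adj(I−A) = Cᵀ =
  [ 0.4000   0.0500   0.0375]
  [ 0.3300   0.5175   0.1500]
  [ 0.1075   0.1325   0.3375]
(I − A)⁻¹ = adj(I−A) / det(I−A) ≈
  [   1.6798     0.2100     0.1575]
  [   1.3858     2.1732     0.6299]
  [   0.4514     0.5564     1.4173]
Δx = (I − A)⁻¹ Δd with Δd having +20 in the Rail component and 0 elsewhere.
So Δx_D = L_DR · (+20), where L_DR = adj(I−A)_DR / det(I−A) = 0.0500 / 0.238125.
Δx_D = 0.0500 × (+20) / 0.238125 = 1.00 / 0.238125 ≈ 4.20.

Δx_D = 4.20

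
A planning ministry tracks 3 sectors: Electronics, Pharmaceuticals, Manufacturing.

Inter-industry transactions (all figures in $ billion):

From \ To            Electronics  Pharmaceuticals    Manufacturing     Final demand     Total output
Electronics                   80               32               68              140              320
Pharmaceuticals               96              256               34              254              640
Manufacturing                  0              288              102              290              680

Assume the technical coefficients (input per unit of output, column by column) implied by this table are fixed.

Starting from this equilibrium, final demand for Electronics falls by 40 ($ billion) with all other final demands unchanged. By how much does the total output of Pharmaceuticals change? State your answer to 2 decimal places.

Δx_P = -30.06

Technical coefficients a_ij = z_ij / X_j:
  a_EE = 80/320 = 0.25, a_PE = 96/320 = 0.30, a_ME = 0/320 = 0.00
  a_EP = 32/640 = 0.05, a_PP = 256/640 = 0.40, a_MP = 288/640 = 0.45
  a_EM = 68/680 = 0.10, a_PM = 34/680 = 0.05, a_MM = 102/680 = 0.15
I − A =
  [   0.75    -0.05    -0.10]
  [  -0.30     0.60    -0.05]
  [   0.00    -0.45     0.85]
Cofactors of I−A, C_ij = (−1)^(i+j)·(minor ij) (rows/columns in the sector order above):
  C_11 = (0.60)(0.85) − (-0.05)(-0.45) = 0.4875
  C_12 = −[(-0.30)(0.85) − (-0.05)(0.00)] = 0.2550
  C_13 = (-0.30)(-0.45) − (0.60)(0.00) = 0.1350
  C_21 = −[(-0.05)(0.85) − (-0.10)(-0.45)] = 0.0875
  C_22 = (0.75)(0.85) − (-0.10)(0.00) = 0.6375
  C_23 = −[(0.75)(-0.45) − (-0.05)(0.00)] = 0.3375
  C_31 = (-0.05)(-0.05) − (-0.10)(0.60) = 0.0625
  C_32 = −[(0.75)(-0.05) − (-0.10)(-0.30)] = 0.0675
  C_33 = (0.75)(0.60) − (-0.05)(-0.30) = 0.4350
det(I−A) = Σ_j (I−A)_1j·C_1j = (0.75)(0.4875) + (-0.05)(0.2550) + (-0.10)(0.1350) = 0.339375
adj(I−A) = Cᵀ =
  [ 0.4875   0.0875   0.0625]
  [ 0.2550   0.6375   0.0675]
  [ 0.1350   0.3375   0.4350]
(I − A)⁻¹ = adj(I−A) / det(I−A) ≈
  [   1.4365     0.2578     0.1842]
  [   0.7514     1.8785     0.1989]
  [   0.3978     0.9945     1.2818]
Δx = (I − A)⁻¹ Δd with Δd having -40 in the Electronics component and 0 elsewhere.
So Δx_P = L_PE · (-40), where L_PE = adj(I−A)_PE / det(I−A) = 0.2550 / 0.339375.
Δx_P = 0.2550 × (-40) / 0.339375 = -10.20 / 0.339375 ≈ -30.06.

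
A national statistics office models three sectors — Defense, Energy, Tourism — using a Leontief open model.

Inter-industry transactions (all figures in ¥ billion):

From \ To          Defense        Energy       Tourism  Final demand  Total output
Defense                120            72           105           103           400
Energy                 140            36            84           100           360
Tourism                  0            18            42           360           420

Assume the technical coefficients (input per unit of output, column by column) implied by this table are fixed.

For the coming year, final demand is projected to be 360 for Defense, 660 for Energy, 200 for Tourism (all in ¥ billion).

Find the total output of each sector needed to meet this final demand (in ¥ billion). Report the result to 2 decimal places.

Technical coefficients a_ij = z_ij / X_j:
  a_11 = 120/400 = 0.30, a_21 = 140/400 = 0.35, a_31 = 0/400 = 0.00
  a_12 = 72/360 = 0.20, a_22 = 36/360 = 0.10, a_32 = 18/360 = 0.05
  a_13 = 105/420 = 0.25, a_23 = 84/420 = 0.20, a_33 = 42/420 = 0.10
I − A =
  [   0.70    -0.20    -0.25]
  [  -0.35     0.90    -0.20]
  [   0.00    -0.05     0.90]
Cofactors of I−A, C_ij = (−1)^(i+j)·(minor ij) (rows/columns in the sector order above):
  C_11 = (0.90)(0.90) − (-0.20)(-0.05) = 0.8000
  C_12 = −[(-0.35)(0.90) − (-0.20)(0.00)] = 0.3150
  C_13 = (-0.35)(-0.05) − (0.90)(0.00) = 0.0175
  C_21 = −[(-0.20)(0.90) − (-0.25)(-0.05)] = 0.1925
  C_22 = (0.70)(0.90) − (-0.25)(0.00) = 0.6300
  C_23 = −[(0.70)(-0.05) − (-0.20)(0.00)] = 0.0350
  C_31 = (-0.20)(-0.20) − (-0.25)(0.90) = 0.2650
  C_32 = −[(0.70)(-0.20) − (-0.25)(-0.35)] = 0.2275
  C_33 = (0.70)(0.90) − (-0.20)(-0.35) = 0.5600
det(I−A) = Σ_j (I−A)_1j·C_1j = (0.70)(0.8000) + (-0.20)(0.3150) + (-0.25)(0.0175) = 0.492625
adj(I−A) = Cᵀ =
  [ 0.8000   0.1925   0.2650]
  [ 0.3150   0.6300   0.2275]
  [ 0.0175   0.0350   0.5600]
(I − A)⁻¹ = adj(I−A) / det(I−A) ≈
  [   1.6240     0.3908     0.5379]
  [   0.6394     1.2789     0.4618]
  [   0.0355     0.0710     1.1368]
x = (I − A)⁻¹ d = adj(I−A)·d / det(I−A), with det(I−A) = 0.492625:
  x_1 = (0.8000·360 + 0.1925·660 + 0.2650·200) / 0.492625 = 468.05 / 0.492625 ≈ 950.11
  x_2 = (0.3150·360 + 0.6300·660 + 0.2275·200) / 0.492625 = 574.70 / 0.492625 ≈ 1166.61
  x_3 = (0.0175·360 + 0.0350·660 + 0.5600·200) / 0.492625 = 141.40 / 0.492625 ≈ 287.03

x_1 = 950.11, x_2 = 1166.61, x_3 = 287.03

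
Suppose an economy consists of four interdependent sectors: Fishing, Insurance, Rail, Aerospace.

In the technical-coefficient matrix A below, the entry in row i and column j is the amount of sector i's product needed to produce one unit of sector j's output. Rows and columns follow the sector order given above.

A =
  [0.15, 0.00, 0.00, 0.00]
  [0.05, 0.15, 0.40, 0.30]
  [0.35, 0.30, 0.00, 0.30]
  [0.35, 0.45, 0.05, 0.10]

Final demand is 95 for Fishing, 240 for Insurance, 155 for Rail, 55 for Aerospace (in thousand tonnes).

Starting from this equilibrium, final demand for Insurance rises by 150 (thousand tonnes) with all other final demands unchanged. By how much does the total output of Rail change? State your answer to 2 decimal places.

I − A =
  [   0.85     0.00     0.00     0.00]
  [  -0.05     0.85    -0.40    -0.30]
  [  -0.35    -0.30     1.00    -0.30]
  [  -0.35    -0.45    -0.05     0.90]
Compute the cofactors C_ij = (−1)^(i+j)·(3×3 minor ij) of I−A; the adjugate is their transpose:
adj(I−A) = Cᵀ =
  [ 0.450750   0.000000   0.000000   0.000000]
  [ 0.322500   0.752250   0.318750   0.357000]
  [ 0.361500   0.344250   0.535500   0.293250]
  [ 0.356625   0.395250   0.189125   0.620500]
det(I−A) = Σ_j (I−A)_1j·C_1j = (0.85)(0.450750) + (0.00)(0.322500) + (0.00)(0.361500) + (0.00)(0.356625) = 0.3831375
(I − A)⁻¹ = adj(I−A) / det(I−A) ≈
  [   1.1765     0.0000     0.0000     0.0000]
  [   0.8417     1.9634     0.8319     0.9318]
  [   0.9435     0.8985     1.3977     0.7654]
  [   0.9308     1.0316     0.4936     1.6195]
Δx = (I − A)⁻¹ Δd with Δd having +150 in the Insurance component and 0 elsewhere.
So Δx_R = L_RI · (+150), where L_RI = adj(I−A)_RI / det(I−A) = 0.344250 / 0.3831375.
Δx_R = 0.344250 × (+150) / 0.3831375 = 51.6375 / 0.3831375 ≈ 134.78.

Δx_R = 134.78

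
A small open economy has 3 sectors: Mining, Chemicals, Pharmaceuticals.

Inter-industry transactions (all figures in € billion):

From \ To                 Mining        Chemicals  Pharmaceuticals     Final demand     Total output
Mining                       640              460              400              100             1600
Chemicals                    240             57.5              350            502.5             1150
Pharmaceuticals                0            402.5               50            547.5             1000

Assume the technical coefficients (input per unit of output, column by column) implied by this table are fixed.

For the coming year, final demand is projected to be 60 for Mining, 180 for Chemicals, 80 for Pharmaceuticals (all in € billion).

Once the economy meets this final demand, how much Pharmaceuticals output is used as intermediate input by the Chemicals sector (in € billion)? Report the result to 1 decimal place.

z_32 = 119.1

Technical coefficients a_ij = z_ij / X_j:
  a_11 = 640/1600 = 0.40, a_21 = 240/1600 = 0.15, a_31 = 0/1600 = 0.00
  a_12 = 460/1150 = 0.40, a_22 = 57.5/1150 = 0.05, a_32 = 402.5/1150 = 0.35
  a_13 = 400/1000 = 0.40, a_23 = 350/1000 = 0.35, a_33 = 50/1000 = 0.05
I − A =
  [   0.60    -0.40    -0.40]
  [  -0.15     0.95    -0.35]
  [   0.00    -0.35     0.95]
Cofactors of I−A, C_ij = (−1)^(i+j)·(minor ij) (rows/columns in the sector order above):
  C_11 = (0.95)(0.95) − (-0.35)(-0.35) = 0.7800
  C_12 = −[(-0.15)(0.95) − (-0.35)(0.00)] = 0.1425
  C_13 = (-0.15)(-0.35) − (0.95)(0.00) = 0.0525
  C_21 = −[(-0.40)(0.95) − (-0.40)(-0.35)] = 0.5200
  C_22 = (0.60)(0.95) − (-0.40)(0.00) = 0.5700
  C_23 = −[(0.60)(-0.35) − (-0.40)(0.00)] = 0.2100
  C_31 = (-0.40)(-0.35) − (-0.40)(0.95) = 0.5200
  C_32 = −[(0.60)(-0.35) − (-0.40)(-0.15)] = 0.2700
  C_33 = (0.60)(0.95) − (-0.40)(-0.15) = 0.5100
det(I−A) = Σ_j (I−A)_1j·C_1j = (0.60)(0.7800) + (-0.40)(0.1425) + (-0.40)(0.0525) = 0.3900
adj(I−A) = Cᵀ =
  [ 0.7800   0.5200   0.5200]
  [ 0.1425   0.5700   0.2700]
  [ 0.0525   0.2100   0.5100]
(I − A)⁻¹ = adj(I−A) / det(I−A) ≈
  [   2.0000     1.3333     1.3333]
  [   0.3654     1.4615     0.6923]
  [   0.1346     0.5385     1.3077]
First solve x = (I − A)⁻¹ d = adj(I−A)·d / det(I−A); in particular x_2 = (0.1425·60 + 0.5700·180 + 0.2700·80) / 0.3900 = 132.75 / 0.3900 ≈ 340.385.
Intermediate flow from 3 to 2: z_32 = a_32 · x_2 = 0.35 × 132.75 / 0.3900 = 46.4625 / 0.3900 ≈ 119.1.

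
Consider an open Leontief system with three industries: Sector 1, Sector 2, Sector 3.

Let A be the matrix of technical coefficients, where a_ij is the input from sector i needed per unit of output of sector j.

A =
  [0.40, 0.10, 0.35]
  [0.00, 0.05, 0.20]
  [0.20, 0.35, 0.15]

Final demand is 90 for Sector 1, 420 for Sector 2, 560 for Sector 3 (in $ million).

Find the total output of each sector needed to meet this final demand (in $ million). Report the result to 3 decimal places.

I − A =
  [   0.60    -0.10    -0.35]
  [   0.00     0.95    -0.20]
  [  -0.20    -0.35     0.85]
Cofactors of I−A, C_ij = (−1)^(i+j)·(minor ij) (rows/columns in the sector order above):
  C_11 = (0.95)(0.85) − (-0.20)(-0.35) = 0.7375
  C_12 = −[(0.00)(0.85) − (-0.20)(-0.20)] = 0.0400
  C_13 = (0.00)(-0.35) − (0.95)(-0.20) = 0.1900
  C_21 = −[(-0.10)(0.85) − (-0.35)(-0.35)] = 0.2075
  C_22 = (0.60)(0.85) − (-0.35)(-0.20) = 0.4400
  C_23 = −[(0.60)(-0.35) − (-0.10)(-0.20)] = 0.2300
  C_31 = (-0.10)(-0.20) − (-0.35)(0.95) = 0.3525
  C_32 = −[(0.60)(-0.20) − (-0.35)(0.00)] = 0.1200
  C_33 = (0.60)(0.95) − (-0.10)(0.00) = 0.5700
det(I−A) = Σ_j (I−A)_1j·C_1j = (0.60)(0.7375) + (-0.10)(0.0400) + (-0.35)(0.1900) = 0.3720
adj(I−A) = Cᵀ =
  [ 0.7375   0.2075   0.3525]
  [ 0.0400   0.4400   0.1200]
  [ 0.1900   0.2300   0.5700]
(I − A)⁻¹ = adj(I−A) / det(I−A) ≈
  [   1.9825     0.5578     0.9476]
  [   0.1075     1.1828     0.3226]
  [   0.5108     0.6183     1.5323]
x = (I − A)⁻¹ d = adj(I−A)·d / det(I−A), with det(I−A) = 0.3720:
  x_1 = (0.7375·90 + 0.2075·420 + 0.3525·560) / 0.3720 = 350.925 / 0.3720 ≈ 943.347
  x_2 = (0.0400·90 + 0.4400·420 + 0.1200·560) / 0.3720 = 255.60 / 0.3720 ≈ 687.097
  x_3 = (0.1900·90 + 0.2300·420 + 0.5700·560) / 0.3720 = 432.90 / 0.3720 ≈ 1163.710

x_1 = 943.347, x_2 = 687.097, x_3 = 1163.710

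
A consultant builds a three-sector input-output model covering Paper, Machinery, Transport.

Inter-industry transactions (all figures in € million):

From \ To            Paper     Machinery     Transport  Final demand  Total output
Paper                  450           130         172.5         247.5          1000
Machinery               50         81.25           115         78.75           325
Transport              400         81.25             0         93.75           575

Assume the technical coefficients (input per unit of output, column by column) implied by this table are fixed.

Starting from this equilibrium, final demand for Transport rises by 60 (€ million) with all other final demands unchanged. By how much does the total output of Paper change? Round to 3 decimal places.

Technical coefficients a_ij = z_ij / X_j:
  a_PP = 450/1000 = 0.45, a_MP = 50/1000 = 0.05, a_TP = 400/1000 = 0.40
  a_PM = 130/325 = 0.40, a_MM = 81.25/325 = 0.25, a_TM = 81.25/325 = 0.25
  a_PT = 172.5/575 = 0.30, a_MT = 115/575 = 0.20, a_TT = 0/575 = 0.00
I − A =
  [   0.55    -0.40    -0.30]
  [  -0.05     0.75    -0.20]
  [  -0.40    -0.25     1.00]
Cofactors of I−A, C_ij = (−1)^(i+j)·(minor ij) (rows/columns in the sector order above):
  C_11 = (0.75)(1.00) − (-0.20)(-0.25) = 0.7000
  C_12 = −[(-0.05)(1.00) − (-0.20)(-0.40)] = 0.1300
  C_13 = (-0.05)(-0.25) − (0.75)(-0.40) = 0.3125
  C_21 = −[(-0.40)(1.00) − (-0.30)(-0.25)] = 0.4750
  C_22 = (0.55)(1.00) − (-0.30)(-0.40) = 0.4300
  C_23 = −[(0.55)(-0.25) − (-0.40)(-0.40)] = 0.2975
  C_31 = (-0.40)(-0.20) − (-0.30)(0.75) = 0.3050
  C_32 = −[(0.55)(-0.20) − (-0.30)(-0.05)] = 0.1250
  C_33 = (0.55)(0.75) − (-0.40)(-0.05) = 0.3925
det(I−A) = Σ_j (I−A)_1j·C_1j = (0.55)(0.7000) + (-0.40)(0.1300) + (-0.30)(0.3125) = 0.23925
adj(I−A) = Cᵀ =
  [ 0.7000   0.4750   0.3050]
  [ 0.1300   0.4300   0.1250]
  [ 0.3125   0.2975   0.3925]
(I − A)⁻¹ = adj(I−A) / det(I−A) ≈
  [   2.9258     1.9854     1.2748]
  [   0.5434     1.7973     0.5225]
  [   1.3062     1.2435     1.6405]
Δx = (I − A)⁻¹ Δd with Δd having +60 in the Transport component and 0 elsewhere.
So Δx_P = L_PT · (+60), where L_PT = adj(I−A)_PT / det(I−A) = 0.3050 / 0.23925.
Δx_P = 0.3050 × (+60) / 0.23925 = 18.30 / 0.23925 ≈ 76.489.

Δx_P = 76.489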